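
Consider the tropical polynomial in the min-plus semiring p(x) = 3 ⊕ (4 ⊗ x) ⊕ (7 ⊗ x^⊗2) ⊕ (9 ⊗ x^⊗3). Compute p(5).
p(5) = 3

A tropical monomial a ⊗ x^⊗i evaluates to a + i · x. Evaluating each term at x = 5:
  Term 0 contributes 3 + 0 · 5 = 3
  Term 1 contributes 4 + 1 · 5 = 9
  Term 2 contributes 7 + 2 · 5 = 17
  Term 3 contributes 9 + 3 · 5 = 24
p(5) = ⊕ of these = min[3, 9, 17, 24] = 3.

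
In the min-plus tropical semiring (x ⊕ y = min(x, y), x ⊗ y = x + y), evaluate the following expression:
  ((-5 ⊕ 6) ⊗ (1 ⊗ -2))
((-5 ⊕ 6) ⊗ (1 ⊗ -2)) = -6

Expand innermost to outermost. Recall ⊕ takes the minimum of its arguments and ⊗ takes their sum. Working out the expression ((-5 ⊕ 6) ⊗ (1 ⊗ -2)) gives -6.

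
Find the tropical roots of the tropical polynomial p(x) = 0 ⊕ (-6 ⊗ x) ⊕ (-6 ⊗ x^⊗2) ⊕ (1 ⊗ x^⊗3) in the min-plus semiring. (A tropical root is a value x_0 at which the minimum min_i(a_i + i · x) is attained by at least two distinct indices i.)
Roots: {-7, 0, 6}

Each tropical root is a break point of the lower envelope of the lines y = a_i + i · x (there are 4 lines, with slopes 0, 1, ..., 3). Only the lines that attain the minimum somewhere contribute to roots; other lines are dominated. Here the surviving (envelope) indices are i = 3, i = 2, i = 1, i = 0.
Intersections between consecutive envelope lines give the roots: for adjacent envelope indices i < j the intersection is x = (a_i − a_j) / (j − i). Reading off the sorted break points: {-7, 0, 6}.
Verification: at each break x_0, at least two indices attain the minimum of min_i(a_i + i · x_0).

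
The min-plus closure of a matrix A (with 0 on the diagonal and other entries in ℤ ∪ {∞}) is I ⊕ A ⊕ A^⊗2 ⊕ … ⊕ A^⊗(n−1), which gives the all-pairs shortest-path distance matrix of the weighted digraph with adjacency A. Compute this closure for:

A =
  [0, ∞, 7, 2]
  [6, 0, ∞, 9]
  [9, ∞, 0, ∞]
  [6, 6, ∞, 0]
Closure =
  [0, 8, 7, 2]
  [6, 0, 13, 8]
  [9, 17, 0, 11]
  [6, 6, 13, 0]

This is the Floyd-Warshall all-pairs shortest-path computation. For each intermediate vertex k = 0, 1, …, 3, update dist[i][j] ← min(dist[i][j], dist[i][k] + dist[k][j]). The final matrix gives, for each (i, j), the minimum total weight of any directed path from i to j (possibly empty when i = j).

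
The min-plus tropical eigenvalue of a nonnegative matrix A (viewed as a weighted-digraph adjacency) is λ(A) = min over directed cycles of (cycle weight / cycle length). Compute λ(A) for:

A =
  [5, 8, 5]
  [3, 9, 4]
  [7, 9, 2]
λ(A) = 2

Enumerate directed cycles and compute their means (weight / length). Sample:
  cycle 0 → 0: weight = 5, length = 1, mean = 5/1 ≈ 5.000
  cycle 1 → 1: weight = 9, length = 1, mean = 9/1 ≈ 9.000
  cycle 2 → 2: weight = 2, length = 1, mean = 2/1 ≈ 2.000
  cycle 0 → 1 → 0: weight = 11, length = 2, mean = 11/2 ≈ 5.500
  cycle 0 → 2 → 0: weight = 12, length = 2, mean = 12/2 ≈ 6.000
  cycle 1 → 0 → 1: weight = 11, length = 2, mean = 11/2 ≈ 5.500
Minimum mean = 2.000, attained e.g. along the cycle 2 → 2 with weight 2 and length 1. So λ(A) = 2/1 = 2.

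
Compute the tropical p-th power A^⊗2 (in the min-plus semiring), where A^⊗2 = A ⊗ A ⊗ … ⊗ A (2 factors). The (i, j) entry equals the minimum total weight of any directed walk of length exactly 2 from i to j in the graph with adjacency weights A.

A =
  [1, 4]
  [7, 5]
A^⊗2 =
  [2, 5]
  [8, 10]

Each entry (A^⊗2)_ij equals the minimum over all length-2 walks i = v_0 → v_1 → … → v_2 = j of Σ_t A[v_t][v_{t+1}]. For example, for (i, j) = (0, 1) we minimise over 2 possible intermediate vertex sequences; the minimum is 5, attained along the walk 0 → 0 → 1.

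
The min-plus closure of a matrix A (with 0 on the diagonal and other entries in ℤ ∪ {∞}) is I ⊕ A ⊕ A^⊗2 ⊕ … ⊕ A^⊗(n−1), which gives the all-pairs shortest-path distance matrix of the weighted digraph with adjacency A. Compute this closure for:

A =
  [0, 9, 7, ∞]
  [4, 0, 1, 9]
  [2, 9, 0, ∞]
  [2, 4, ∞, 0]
Closure =
  [0, 9, 7, 18]
  [3, 0, 1, 9]
  [2, 9, 0, 18]
  [2, 4, 5, 0]

This is the Floyd-Warshall all-pairs shortest-path computation. For each intermediate vertex k = 0, 1, …, 3, update dist[i][j] ← min(dist[i][j], dist[i][k] + dist[k][j]). The final matrix gives, for each (i, j), the minimum total weight of any directed path from i to j (possibly empty when i = j).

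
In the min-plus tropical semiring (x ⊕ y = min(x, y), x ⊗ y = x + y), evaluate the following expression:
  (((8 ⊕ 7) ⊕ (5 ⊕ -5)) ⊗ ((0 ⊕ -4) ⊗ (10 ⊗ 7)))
(((8 ⊕ 7) ⊕ (5 ⊕ -5)) ⊗ ((0 ⊕ -4) ⊗ (10 ⊗ 7))) = 8

Expand innermost to outermost. Recall ⊕ takes the minimum of its arguments and ⊗ takes their sum. Working out the expression (((8 ⊕ 7) ⊕ (5 ⊕ -5)) ⊗ ((0 ⊕ -4) ⊗ (10 ⊗ 7))) gives 8.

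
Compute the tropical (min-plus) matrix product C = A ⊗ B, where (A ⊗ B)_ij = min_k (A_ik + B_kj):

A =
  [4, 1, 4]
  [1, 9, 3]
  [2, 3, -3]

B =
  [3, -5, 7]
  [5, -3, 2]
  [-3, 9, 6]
A ⊗ B =
  [1, -2, 3]
  [0, -4, 8]
  [-6, -3, 3]

Apply the min-plus product entry-by-entry:
  C[0][0] = min over k of (A[0][0] + B[0][0] = 4 + 3 = 7, A[0][1] + B[1][0] = 1 + 5 = 6, A[0][2] + B[2][0] = 4 + -3 = 1) = 1 (attained at k = 2)
  C[0][1] = min over k of (A[0][0] + B[0][1] = 4 + -5 = -1, A[0][1] + B[1][1] = 1 + -3 = -2, A[0][2] + B[2][1] = 4 + 9 = 13) = -2 (attained at k = 1)
  C[0][2] = min over k of (A[0][0] + B[0][2] = 4 + 7 = 11, A[0][1] + B[1][2] = 1 + 2 = 3, A[0][2] + B[2][2] = 4 + 6 = 10) = 3 (attained at k = 1)
  C[1][0] = min over k of (A[1][0] + B[0][0] = 1 + 3 = 4, A[1][1] + B[1][0] = 9 + 5 = 14, A[1][2] + B[2][0] = 3 + -3 = 0) = 0 (attained at k = 2)
  C[1][1] = min over k of (A[1][0] + B[0][1] = 1 + -5 = -4, A[1][1] + B[1][1] = 9 + -3 = 6, A[1][2] + B[2][1] = 3 + 9 = 12) = -4 (attained at k = 0)
  C[1][2] = min over k of (A[1][0] + B[0][2] = 1 + 7 = 8, A[1][1] + B[1][2] = 9 + 2 = 11, A[1][2] + B[2][2] = 3 + 6 = 9) = 8 (attained at k = 0)
  C[2][0] = min over k of (A[2][0] + B[0][0] = 2 + 3 = 5, A[2][1] + B[1][0] = 3 + 5 = 8, A[2][2] + B[2][0] = -3 + -3 = -6) = -6 (attained at k = 2)
  C[2][1] = min over k of (A[2][0] + B[0][1] = 2 + -5 = -3, A[2][1] + B[1][1] = 3 + -3 = 0, A[2][2] + B[2][1] = -3 + 9 = 6) = -3 (attained at k = 0)
  C[2][2] = min over k of (A[2][0] + B[0][2] = 2 + 7 = 9, A[2][1] + B[1][2] = 3 + 2 = 5, A[2][2] + B[2][2] = -3 + 6 = 3) = 3 (attained at k = 2)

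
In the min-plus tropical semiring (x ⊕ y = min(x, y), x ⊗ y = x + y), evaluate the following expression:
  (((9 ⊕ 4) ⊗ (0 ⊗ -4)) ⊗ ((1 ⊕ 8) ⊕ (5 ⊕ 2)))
(((9 ⊕ 4) ⊗ (0 ⊗ -4)) ⊗ ((1 ⊕ 8) ⊕ (5 ⊕ 2))) = 1

Expand innermost to outermost. Recall ⊕ takes the minimum of its arguments and ⊗ takes their sum. Working out the expression (((9 ⊕ 4) ⊗ (0 ⊗ -4)) ⊗ ((1 ⊕ 8) ⊕ (5 ⊕ 2))) gives 1.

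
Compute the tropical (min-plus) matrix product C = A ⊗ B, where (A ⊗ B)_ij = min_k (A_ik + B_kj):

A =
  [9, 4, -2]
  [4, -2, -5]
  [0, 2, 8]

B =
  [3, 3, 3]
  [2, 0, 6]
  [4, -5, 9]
A ⊗ B =
  [2, -7, 7]
  [-1, -10, 4]
  [3, 2, 3]

Apply the min-plus product entry-by-entry:
  C[0][0] = min over k of (A[0][0] + B[0][0] = 9 + 3 = 12, A[0][1] + B[1][0] = 4 + 2 = 6, A[0][2] + B[2][0] = -2 + 4 = 2) = 2 (attained at k = 2)
  C[0][1] = min over k of (A[0][0] + B[0][1] = 9 + 3 = 12, A[0][1] + B[1][1] = 4 + 0 = 4, A[0][2] + B[2][1] = -2 + -5 = -7) = -7 (attained at k = 2)
  C[0][2] = min over k of (A[0][0] + B[0][2] = 9 + 3 = 12, A[0][1] + B[1][2] = 4 + 6 = 10, A[0][2] + B[2][2] = -2 + 9 = 7) = 7 (attained at k = 2)
  C[1][0] = min over k of (A[1][0] + B[0][0] = 4 + 3 = 7, A[1][1] + B[1][0] = -2 + 2 = 0, A[1][2] + B[2][0] = -5 + 4 = -1) = -1 (attained at k = 2)
  C[1][1] = min over k of (A[1][0] + B[0][1] = 4 + 3 = 7, A[1][1] + B[1][1] = -2 + 0 = -2, A[1][2] + B[2][1] = -5 + -5 = -10) = -10 (attained at k = 2)
  C[1][2] = min over k of (A[1][0] + B[0][2] = 4 + 3 = 7, A[1][1] + B[1][2] = -2 + 6 = 4, A[1][2] + B[2][2] = -5 + 9 = 4) = 4 (attained at k = 1)
  C[2][0] = min over k of (A[2][0] + B[0][0] = 0 + 3 = 3, A[2][1] + B[1][0] = 2 + 2 = 4, A[2][2] + B[2][0] = 8 + 4 = 12) = 3 (attained at k = 0)
  C[2][1] = min over k of (A[2][0] + B[0][1] = 0 + 3 = 3, A[2][1] + B[1][1] = 2 + 0 = 2, A[2][2] + B[2][1] = 8 + -5 = 3) = 2 (attained at k = 1)
  C[2][2] = min over k of (A[2][0] + B[0][2] = 0 + 3 = 3, A[2][1] + B[1][2] = 2 + 6 = 8, A[2][2] + B[2][2] = 8 + 9 = 17) = 3 (attained at k = 0)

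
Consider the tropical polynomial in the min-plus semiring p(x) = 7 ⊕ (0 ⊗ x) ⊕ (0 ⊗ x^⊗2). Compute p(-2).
p(-2) = -4

A tropical monomial a ⊗ x^⊗i evaluates to a + i · x. Evaluating each term at x = -2:
  Term 0 contributes 7 + 0 · -2 = 7
  Term 1 contributes 0 + 1 · -2 = -2
  Term 2 contributes 0 + 2 · -2 = -4
p(-2) = ⊕ of these = min[7, -2, -4] = -4.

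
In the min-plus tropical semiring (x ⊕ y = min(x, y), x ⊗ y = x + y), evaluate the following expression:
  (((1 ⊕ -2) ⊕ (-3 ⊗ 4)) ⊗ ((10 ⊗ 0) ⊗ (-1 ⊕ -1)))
(((1 ⊕ -2) ⊕ (-3 ⊗ 4)) ⊗ ((10 ⊗ 0) ⊗ (-1 ⊕ -1))) = 7

Expand innermost to outermost. Recall ⊕ takes the minimum of its arguments and ⊗ takes their sum. Working out the expression (((1 ⊕ -2) ⊕ (-3 ⊗ 4)) ⊗ ((10 ⊗ 0) ⊗ (-1 ⊕ -1))) gives 7.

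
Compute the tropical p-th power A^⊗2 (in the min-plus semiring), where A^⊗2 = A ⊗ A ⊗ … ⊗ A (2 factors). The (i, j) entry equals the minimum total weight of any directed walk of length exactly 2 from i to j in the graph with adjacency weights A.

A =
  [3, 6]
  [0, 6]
A^⊗2 =
  [6, 9]
  [3, 6]

Each entry (A^⊗2)_ij equals the minimum over all length-2 walks i = v_0 → v_1 → … → v_2 = j of Σ_t A[v_t][v_{t+1}]. For example, for (i, j) = (0, 1) we minimise over 2 possible intermediate vertex sequences; the minimum is 9, attained along the walk 0 → 0 → 1.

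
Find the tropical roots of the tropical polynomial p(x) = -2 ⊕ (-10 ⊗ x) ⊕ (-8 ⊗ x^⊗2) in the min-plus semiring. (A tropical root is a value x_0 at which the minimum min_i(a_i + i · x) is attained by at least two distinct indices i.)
Roots: {-2, 8}

Each tropical root is a break point of the lower envelope of the lines y = a_i + i · x (there are 3 lines, with slopes 0, 1, ..., 2). Only the lines that attain the minimum somewhere contribute to roots; other lines are dominated. Here the surviving (envelope) indices are i = 2, i = 1, i = 0.
Intersections between consecutive envelope lines give the roots: for adjacent envelope indices i < j the intersection is x = (a_i − a_j) / (j − i). Reading off the sorted break points: {-2, 8}.
Verification: at each break x_0, at least two indices attain the minimum of min_i(a_i + i · x_0).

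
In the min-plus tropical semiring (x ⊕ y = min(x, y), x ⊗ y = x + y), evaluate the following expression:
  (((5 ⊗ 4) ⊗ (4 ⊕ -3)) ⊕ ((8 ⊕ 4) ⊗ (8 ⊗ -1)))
(((5 ⊗ 4) ⊗ (4 ⊕ -3)) ⊕ ((8 ⊕ 4) ⊗ (8 ⊗ -1))) = 6

Expand innermost to outermost. Recall ⊕ takes the minimum of its arguments and ⊗ takes their sum. Working out the expression (((5 ⊗ 4) ⊗ (4 ⊕ -3)) ⊕ ((8 ⊕ 4) ⊗ (8 ⊗ -1))) gives 6.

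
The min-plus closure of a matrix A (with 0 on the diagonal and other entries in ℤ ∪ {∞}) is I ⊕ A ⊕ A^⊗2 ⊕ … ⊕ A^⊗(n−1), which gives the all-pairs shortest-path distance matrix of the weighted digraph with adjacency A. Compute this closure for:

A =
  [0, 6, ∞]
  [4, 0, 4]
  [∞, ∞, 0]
Closure =
  [0, 6, 10]
  [4, 0, 4]
  [∞, ∞, 0]

This is the Floyd-Warshall all-pairs shortest-path computation. For each intermediate vertex k = 0, 1, …, 2, update dist[i][j] ← min(dist[i][j], dist[i][k] + dist[k][j]). The final matrix gives, for each (i, j), the minimum total weight of any directed path from i to j (possibly empty when i = j).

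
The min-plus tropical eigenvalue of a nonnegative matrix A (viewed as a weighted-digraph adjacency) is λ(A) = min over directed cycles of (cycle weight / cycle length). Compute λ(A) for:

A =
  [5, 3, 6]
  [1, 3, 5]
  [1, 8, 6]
λ(A) = 2

Enumerate directed cycles and compute their means (weight / length). Sample:
  cycle 0 → 0: weight = 5, length = 1, mean = 5/1 ≈ 5.000
  cycle 1 → 1: weight = 3, length = 1, mean = 3/1 ≈ 3.000
  cycle 2 → 2: weight = 6, length = 1, mean = 6/1 ≈ 6.000
  cycle 0 → 1 → 0: weight = 4, length = 2, mean = 4/2 ≈ 2.000
  cycle 0 → 2 → 0: weight = 7, length = 2, mean = 7/2 ≈ 3.500
  cycle 1 → 0 → 1: weight = 4, length = 2, mean = 4/2 ≈ 2.000
Minimum mean = 2.000, attained e.g. along the cycle 0 → 1 → 0 with weight 4 and length 2. So λ(A) = 4/2 = 2.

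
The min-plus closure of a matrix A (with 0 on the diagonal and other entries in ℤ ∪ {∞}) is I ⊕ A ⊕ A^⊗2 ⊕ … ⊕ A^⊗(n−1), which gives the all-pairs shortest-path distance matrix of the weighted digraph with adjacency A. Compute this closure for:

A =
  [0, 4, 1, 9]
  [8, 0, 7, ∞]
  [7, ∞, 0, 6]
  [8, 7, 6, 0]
Closure =
  [0, 4, 1, 7]
  [8, 0, 7, 13]
  [7, 11, 0, 6]
  [8, 7, 6, 0]

This is the Floyd-Warshall all-pairs shortest-path computation. For each intermediate vertex k = 0, 1, …, 3, update dist[i][j] ← min(dist[i][j], dist[i][k] + dist[k][j]). The final matrix gives, for each (i, j), the minimum total weight of any directed path from i to j (possibly empty when i = j).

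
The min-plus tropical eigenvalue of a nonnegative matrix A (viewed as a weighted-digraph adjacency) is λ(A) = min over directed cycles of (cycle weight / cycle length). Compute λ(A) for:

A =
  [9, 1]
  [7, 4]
λ(A) = 4

Enumerate directed cycles and compute their means (weight / length). Sample:
  cycle 0 → 0: weight = 9, length = 1, mean = 9/1 ≈ 9.000
  cycle 1 → 1: weight = 4, length = 1, mean = 4/1 ≈ 4.000
  cycle 0 → 1 → 0: weight = 8, length = 2, mean = 8/2 ≈ 4.000
  cycle 1 → 0 → 1: weight = 8, length = 2, mean = 8/2 ≈ 4.000
Minimum mean = 4.000, attained e.g. along the cycle 1 → 1 with weight 4 and length 1. So λ(A) = 4/1 = 4.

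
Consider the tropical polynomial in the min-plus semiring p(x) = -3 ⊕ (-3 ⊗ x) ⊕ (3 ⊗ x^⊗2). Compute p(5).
p(5) = -3

A tropical monomial a ⊗ x^⊗i evaluates to a + i · x. Evaluating each term at x = 5:
  Term 0 contributes -3 + 0 · 5 = -3
  Term 1 contributes -3 + 1 · 5 = 2
  Term 2 contributes 3 + 2 · 5 = 13
p(5) = ⊕ of these = min[-3, 2, 13] = -3.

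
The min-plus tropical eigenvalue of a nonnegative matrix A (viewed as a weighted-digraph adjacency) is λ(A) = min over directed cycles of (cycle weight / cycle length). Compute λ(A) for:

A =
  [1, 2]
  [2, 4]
λ(A) = 1

Enumerate directed cycles and compute their means (weight / length). Sample:
  cycle 0 → 0: weight = 1, length = 1, mean = 1/1 ≈ 1.000
  cycle 1 → 1: weight = 4, length = 1, mean = 4/1 ≈ 4.000
  cycle 0 → 1 → 0: weight = 4, length = 2, mean = 4/2 ≈ 2.000
  cycle 1 → 0 → 1: weight = 4, length = 2, mean = 4/2 ≈ 2.000
Minimum mean = 1.000, attained e.g. along the cycle 0 → 0 with weight 1 and length 1. So λ(A) = 1/1 = 1.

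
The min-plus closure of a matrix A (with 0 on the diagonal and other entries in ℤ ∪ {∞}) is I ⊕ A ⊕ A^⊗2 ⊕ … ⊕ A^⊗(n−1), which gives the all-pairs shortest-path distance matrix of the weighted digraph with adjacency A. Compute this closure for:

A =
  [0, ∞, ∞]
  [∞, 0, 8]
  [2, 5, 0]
Closure =
  [0, ∞, ∞]
  [10, 0, 8]
  [2, 5, 0]

This is the Floyd-Warshall all-pairs shortest-path computation. For each intermediate vertex k = 0, 1, …, 2, update dist[i][j] ← min(dist[i][j], dist[i][k] + dist[k][j]). The final matrix gives, for each (i, j), the minimum total weight of any directed path from i to j (possibly empty when i = j).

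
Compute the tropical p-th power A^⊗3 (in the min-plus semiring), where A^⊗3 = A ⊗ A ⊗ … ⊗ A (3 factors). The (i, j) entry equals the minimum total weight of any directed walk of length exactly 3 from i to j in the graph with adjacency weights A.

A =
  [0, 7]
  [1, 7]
A^⊗3 =
  [0, 7]
  [1, 8]

Each entry (A^⊗3)_ij equals the minimum over all length-3 walks i = v_0 → v_1 → … → v_3 = j of Σ_t A[v_t][v_{t+1}]. For example, for (i, j) = (0, 1) we minimise over 4 possible intermediate vertex sequences; the minimum is 7, attained along the walk 0 → 0 → 0 → 1.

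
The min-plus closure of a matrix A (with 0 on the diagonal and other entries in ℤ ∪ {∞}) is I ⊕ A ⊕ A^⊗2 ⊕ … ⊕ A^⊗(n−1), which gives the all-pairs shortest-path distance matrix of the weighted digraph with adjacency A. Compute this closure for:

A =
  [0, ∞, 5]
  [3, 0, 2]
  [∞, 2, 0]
Closure =
  [0, 7, 5]
  [3, 0, 2]
  [5, 2, 0]

This is the Floyd-Warshall all-pairs shortest-path computation. For each intermediate vertex k = 0, 1, …, 2, update dist[i][j] ← min(dist[i][j], dist[i][k] + dist[k][j]). The final matrix gives, for each (i, j), the minimum total weight of any directed path from i to j (possibly empty when i = j).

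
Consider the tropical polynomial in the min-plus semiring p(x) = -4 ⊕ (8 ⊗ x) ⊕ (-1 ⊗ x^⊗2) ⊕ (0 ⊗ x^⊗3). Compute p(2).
p(2) = -4

A tropical monomial a ⊗ x^⊗i evaluates to a + i · x. Evaluating each term at x = 2:
  Term 0 contributes -4 + 0 · 2 = -4
  Term 1 contributes 8 + 1 · 2 = 10
  Term 2 contributes -1 + 2 · 2 = 3
  Term 3 contributes 0 + 3 · 2 = 6
p(2) = ⊕ of these = min[-4, 10, 3, 6] = -4.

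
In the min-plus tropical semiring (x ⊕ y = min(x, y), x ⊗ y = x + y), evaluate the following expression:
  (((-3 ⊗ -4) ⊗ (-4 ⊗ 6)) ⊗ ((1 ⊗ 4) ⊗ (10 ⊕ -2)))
(((-3 ⊗ -4) ⊗ (-4 ⊗ 6)) ⊗ ((1 ⊗ 4) ⊗ (10 ⊕ -2))) = -2

Expand innermost to outermost. Recall ⊕ takes the minimum of its arguments and ⊗ takes their sum. Working out the expression (((-3 ⊗ -4) ⊗ (-4 ⊗ 6)) ⊗ ((1 ⊗ 4) ⊗ (10 ⊕ -2))) gives -2.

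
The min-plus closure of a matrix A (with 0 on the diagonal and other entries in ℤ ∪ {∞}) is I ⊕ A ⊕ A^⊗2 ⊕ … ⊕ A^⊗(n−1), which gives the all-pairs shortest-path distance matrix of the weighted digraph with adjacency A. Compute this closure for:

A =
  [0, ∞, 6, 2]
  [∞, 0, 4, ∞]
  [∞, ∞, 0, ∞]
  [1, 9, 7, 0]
Closure =
  [0, 11, 6, 2]
  [∞, 0, 4, ∞]
  [∞, ∞, 0, ∞]
  [1, 9, 7, 0]

This is the Floyd-Warshall all-pairs shortest-path computation. For each intermediate vertex k = 0, 1, …, 3, update dist[i][j] ← min(dist[i][j], dist[i][k] + dist[k][j]). The final matrix gives, for each (i, j), the minimum total weight of any directed path from i to j (possibly empty when i = j).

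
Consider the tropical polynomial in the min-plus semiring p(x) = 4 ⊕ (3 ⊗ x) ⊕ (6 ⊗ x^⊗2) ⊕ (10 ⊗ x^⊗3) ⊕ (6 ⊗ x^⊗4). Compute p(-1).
p(-1) = 2

A tropical monomial a ⊗ x^⊗i evaluates to a + i · x. Evaluating each term at x = -1:
  Term 0 contributes 4 + 0 · -1 = 4
  Term 1 contributes 3 + 1 · -1 = 2
  Term 2 contributes 6 + 2 · -1 = 4
  Term 3 contributes 10 + 3 · -1 = 7
  Term 4 contributes 6 + 4 · -1 = 2
p(-1) = ⊕ of these = min[4, 2, 4, 7, 2] = 2.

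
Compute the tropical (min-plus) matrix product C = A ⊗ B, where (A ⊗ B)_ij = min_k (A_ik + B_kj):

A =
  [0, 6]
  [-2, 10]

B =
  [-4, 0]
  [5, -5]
A ⊗ B =
  [-4, 0]
  [-6, -2]

Apply the min-plus product entry-by-entry:
  C[0][0] = min over k of (A[0][0] + B[0][0] = 0 + -4 = -4, A[0][1] + B[1][0] = 6 + 5 = 11) = -4 (attained at k = 0)
  C[0][1] = min over k of (A[0][0] + B[0][1] = 0 + 0 = 0, A[0][1] + B[1][1] = 6 + -5 = 1) = 0 (attained at k = 0)
  C[1][0] = min over k of (A[1][0] + B[0][0] = -2 + -4 = -6, A[1][1] + B[1][0] = 10 + 5 = 15) = -6 (attained at k = 0)
  C[1][1] = min over k of (A[1][0] + B[0][1] = -2 + 0 = -2, A[1][1] + B[1][1] = 10 + -5 = 5) = -2 (attained at k = 0)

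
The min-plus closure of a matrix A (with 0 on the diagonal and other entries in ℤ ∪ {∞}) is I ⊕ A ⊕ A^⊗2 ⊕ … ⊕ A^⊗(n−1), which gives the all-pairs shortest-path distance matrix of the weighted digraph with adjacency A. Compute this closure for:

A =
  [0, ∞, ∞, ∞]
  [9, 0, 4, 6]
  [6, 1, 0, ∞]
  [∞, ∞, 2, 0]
Closure =
  [0, ∞, ∞, ∞]
  [9, 0, 4, 6]
  [6, 1, 0, 7]
  [8, 3, 2, 0]

This is the Floyd-Warshall all-pairs shortest-path computation. For each intermediate vertex k = 0, 1, …, 3, update dist[i][j] ← min(dist[i][j], dist[i][k] + dist[k][j]). The final matrix gives, for each (i, j), the minimum total weight of any directed path from i to j (possibly empty when i = j).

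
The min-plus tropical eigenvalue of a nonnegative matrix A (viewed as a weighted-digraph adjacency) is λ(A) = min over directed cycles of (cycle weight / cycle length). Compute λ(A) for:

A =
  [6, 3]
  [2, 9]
λ(A) = 5/2

Enumerate directed cycles and compute their means (weight / length). Sample:
  cycle 0 → 0: weight = 6, length = 1, mean = 6/1 ≈ 6.000
  cycle 1 → 1: weight = 9, length = 1, mean = 9/1 ≈ 9.000
  cycle 0 → 1 → 0: weight = 5, length = 2, mean = 5/2 ≈ 2.500
  cycle 1 → 0 → 1: weight = 5, length = 2, mean = 5/2 ≈ 2.500
Minimum mean = 2.500, attained e.g. along the cycle 0 → 1 → 0 with weight 5 and length 2. So λ(A) = 5/2 = 5/2.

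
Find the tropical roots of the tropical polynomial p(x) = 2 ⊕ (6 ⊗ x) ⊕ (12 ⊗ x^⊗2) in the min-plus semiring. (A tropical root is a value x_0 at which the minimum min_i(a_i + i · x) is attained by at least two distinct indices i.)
Roots: {-6, -4}

Each tropical root is a break point of the lower envelope of the lines y = a_i + i · x (there are 3 lines, with slopes 0, 1, ..., 2). Only the lines that attain the minimum somewhere contribute to roots; other lines are dominated. Here the surviving (envelope) indices are i = 2, i = 1, i = 0.
Intersections between consecutive envelope lines give the roots: for adjacent envelope indices i < j the intersection is x = (a_i − a_j) / (j − i). Reading off the sorted break points: {-6, -4}.
Verification: at each break x_0, at least two indices attain the minimum of min_i(a_i + i · x_0).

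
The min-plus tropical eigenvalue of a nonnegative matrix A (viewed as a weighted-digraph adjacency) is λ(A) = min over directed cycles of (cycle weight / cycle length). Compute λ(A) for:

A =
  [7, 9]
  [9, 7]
λ(A) = 7

Enumerate directed cycles and compute their means (weight / length). Sample:
  cycle 0 → 0: weight = 7, length = 1, mean = 7/1 ≈ 7.000
  cycle 1 → 1: weight = 7, length = 1, mean = 7/1 ≈ 7.000
  cycle 0 → 1 → 0: weight = 18, length = 2, mean = 18/2 ≈ 9.000
  cycle 1 → 0 → 1: weight = 18, length = 2, mean = 18/2 ≈ 9.000
Minimum mean = 7.000, attained e.g. along the cycle 0 → 0 with weight 7 and length 1. So λ(A) = 7/1 = 7.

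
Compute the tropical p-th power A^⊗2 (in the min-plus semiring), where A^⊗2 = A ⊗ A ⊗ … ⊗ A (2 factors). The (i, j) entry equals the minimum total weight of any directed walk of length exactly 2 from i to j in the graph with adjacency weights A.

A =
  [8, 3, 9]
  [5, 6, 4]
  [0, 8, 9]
A^⊗2 =
  [8, 9, 7]
  [4, 8, 10]
  [8, 3, 9]

Each entry (A^⊗2)_ij equals the minimum over all length-2 walks i = v_0 → v_1 → … → v_2 = j of Σ_t A[v_t][v_{t+1}]. For example, for (i, j) = (0, 2) we minimise over 3 possible intermediate vertex sequences; the minimum is 7, attained along the walk 0 → 1 → 2.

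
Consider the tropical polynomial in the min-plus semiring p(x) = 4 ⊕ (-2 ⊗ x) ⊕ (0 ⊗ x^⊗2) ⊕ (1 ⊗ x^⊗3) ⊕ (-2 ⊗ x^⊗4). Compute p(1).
p(1) = -1

A tropical monomial a ⊗ x^⊗i evaluates to a + i · x. Evaluating each term at x = 1:
  Term 0 contributes 4 + 0 · 1 = 4
  Term 1 contributes -2 + 1 · 1 = -1
  Term 2 contributes 0 + 2 · 1 = 2
  Term 3 contributes 1 + 3 · 1 = 4
  Term 4 contributes -2 + 4 · 1 = 2
p(1) = ⊕ of these = min[4, -1, 2, 4, 2] = -1.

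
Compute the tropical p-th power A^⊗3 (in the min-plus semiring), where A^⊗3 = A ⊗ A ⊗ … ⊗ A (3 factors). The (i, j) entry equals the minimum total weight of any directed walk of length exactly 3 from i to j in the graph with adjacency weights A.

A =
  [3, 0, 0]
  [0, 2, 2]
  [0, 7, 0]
A^⊗3 =
  [0, 0, 0]
  [0, 2, 0]
  [0, 0, 0]

Each entry (A^⊗3)_ij equals the minimum over all length-3 walks i = v_0 → v_1 → … → v_3 = j of Σ_t A[v_t][v_{t+1}]. For example, for (i, j) = (0, 2) we minimise over 9 possible intermediate vertex sequences; the minimum is 0, attained along the walk 0 → 1 → 0 → 2.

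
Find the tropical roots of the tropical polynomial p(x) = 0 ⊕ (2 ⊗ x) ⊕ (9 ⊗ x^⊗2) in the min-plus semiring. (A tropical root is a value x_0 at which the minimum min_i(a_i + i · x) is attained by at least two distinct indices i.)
Roots: {-7, -2}

Each tropical root is a break point of the lower envelope of the lines y = a_i + i · x (there are 3 lines, with slopes 0, 1, ..., 2). Only the lines that attain the minimum somewhere contribute to roots; other lines are dominated. Here the surviving (envelope) indices are i = 2, i = 1, i = 0.
Intersections between consecutive envelope lines give the roots: for adjacent envelope indices i < j the intersection is x = (a_i − a_j) / (j − i). Reading off the sorted break points: {-7, -2}.
Verification: at each break x_0, at least two indices attain the minimum of min_i(a_i + i · x_0).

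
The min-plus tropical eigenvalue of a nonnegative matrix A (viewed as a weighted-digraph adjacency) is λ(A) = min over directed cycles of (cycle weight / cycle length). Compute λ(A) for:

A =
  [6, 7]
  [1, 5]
λ(A) = 4

Enumerate directed cycles and compute their means (weight / length). Sample:
  cycle 0 → 0: weight = 6, length = 1, mean = 6/1 ≈ 6.000
  cycle 1 → 1: weight = 5, length = 1, mean = 5/1 ≈ 5.000
  cycle 0 → 1 → 0: weight = 8, length = 2, mean = 8/2 ≈ 4.000
  cycle 1 → 0 → 1: weight = 8, length = 2, mean = 8/2 ≈ 4.000
Minimum mean = 4.000, attained e.g. along the cycle 0 → 1 → 0 with weight 8 and length 2. So λ(A) = 8/2 = 4.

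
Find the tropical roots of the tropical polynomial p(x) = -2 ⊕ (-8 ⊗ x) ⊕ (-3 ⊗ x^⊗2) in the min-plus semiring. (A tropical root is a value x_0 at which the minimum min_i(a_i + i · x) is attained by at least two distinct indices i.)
Roots: {-5, 6}

Each tropical root is a break point of the lower envelope of the lines y = a_i + i · x (there are 3 lines, with slopes 0, 1, ..., 2). Only the lines that attain the minimum somewhere contribute to roots; other lines are dominated. Here the surviving (envelope) indices are i = 2, i = 1, i = 0.
Intersections between consecutive envelope lines give the roots: for adjacent envelope indices i < j the intersection is x = (a_i − a_j) / (j − i). Reading off the sorted break points: {-5, 6}.
Verification: at each break x_0, at least two indices attain the minimum of min_i(a_i + i · x_0).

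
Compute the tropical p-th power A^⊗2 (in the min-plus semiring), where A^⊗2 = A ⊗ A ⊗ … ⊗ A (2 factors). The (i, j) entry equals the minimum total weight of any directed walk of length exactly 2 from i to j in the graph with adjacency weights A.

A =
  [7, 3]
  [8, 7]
A^⊗2 =
  [11, 10]
  [15, 11]

Each entry (A^⊗2)_ij equals the minimum over all length-2 walks i = v_0 → v_1 → … → v_2 = j of Σ_t A[v_t][v_{t+1}]. For example, for (i, j) = (0, 1) we minimise over 2 possible intermediate vertex sequences; the minimum is 10, attained along the walk 0 → 0 → 1.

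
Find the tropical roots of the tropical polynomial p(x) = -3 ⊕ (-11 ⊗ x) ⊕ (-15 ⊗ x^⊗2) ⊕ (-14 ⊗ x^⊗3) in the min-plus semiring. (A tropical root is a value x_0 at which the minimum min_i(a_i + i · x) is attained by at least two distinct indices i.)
Roots: {-1, 4, 8}

Each tropical root is a break point of the lower envelope of the lines y = a_i + i · x (there are 4 lines, with slopes 0, 1, ..., 3). Only the lines that attain the minimum somewhere contribute to roots; other lines are dominated. Here the surviving (envelope) indices are i = 3, i = 2, i = 1, i = 0.
Intersections between consecutive envelope lines give the roots: for adjacent envelope indices i < j the intersection is x = (a_i − a_j) / (j − i). Reading off the sorted break points: {-1, 4, 8}.
Verification: at each break x_0, at least two indices attain the minimum of min_i(a_i + i · x_0).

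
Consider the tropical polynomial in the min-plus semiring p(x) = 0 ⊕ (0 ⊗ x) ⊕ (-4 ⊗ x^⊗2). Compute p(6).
p(6) = 0

A tropical monomial a ⊗ x^⊗i evaluates to a + i · x. Evaluating each term at x = 6:
  Term 0 contributes 0 + 0 · 6 = 0
  Term 1 contributes 0 + 1 · 6 = 6
  Term 2 contributes -4 + 2 · 6 = 8
p(6) = ⊕ of these = min[0, 6, 8] = 0.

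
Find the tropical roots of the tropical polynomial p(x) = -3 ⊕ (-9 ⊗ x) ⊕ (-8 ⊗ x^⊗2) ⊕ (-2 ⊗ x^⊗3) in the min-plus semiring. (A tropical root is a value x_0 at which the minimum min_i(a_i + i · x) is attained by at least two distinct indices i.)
Roots: {-6, -1, 6}

Each tropical root is a break point of the lower envelope of the lines y = a_i + i · x (there are 4 lines, with slopes 0, 1, ..., 3). Only the lines that attain the minimum somewhere contribute to roots; other lines are dominated. Here the surviving (envelope) indices are i = 3, i = 2, i = 1, i = 0.
Intersections between consecutive envelope lines give the roots: for adjacent envelope indices i < j the intersection is x = (a_i − a_j) / (j − i). Reading off the sorted break points: {-6, -1, 6}.
Verification: at each break x_0, at least two indices attain the minimum of min_i(a_i + i · x_0).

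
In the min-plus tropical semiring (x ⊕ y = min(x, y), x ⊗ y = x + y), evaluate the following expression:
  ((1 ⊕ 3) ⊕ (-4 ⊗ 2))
((1 ⊕ 3) ⊕ (-4 ⊗ 2)) = -2

Expand innermost to outermost. Recall ⊕ takes the minimum of its arguments and ⊗ takes their sum. Working out the expression ((1 ⊕ 3) ⊕ (-4 ⊗ 2)) gives -2.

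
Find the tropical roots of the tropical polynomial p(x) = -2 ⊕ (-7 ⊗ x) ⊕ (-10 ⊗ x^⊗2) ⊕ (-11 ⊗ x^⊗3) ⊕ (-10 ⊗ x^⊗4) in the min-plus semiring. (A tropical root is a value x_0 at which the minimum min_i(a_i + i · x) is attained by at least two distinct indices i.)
Roots: {-1, 1, 3, 5}

Each tropical root is a break point of the lower envelope of the lines y = a_i + i · x (there are 5 lines, with slopes 0, 1, ..., 4). Only the lines that attain the minimum somewhere contribute to roots; other lines are dominated. Here the surviving (envelope) indices are i = 4, i = 3, i = 2, i = 1, i = 0.
Intersections between consecutive envelope lines give the roots: for adjacent envelope indices i < j the intersection is x = (a_i − a_j) / (j − i). Reading off the sorted break points: {-1, 1, 3, 5}.
Verification: at each break x_0, at least two indices attain the minimum of min_i(a_i + i · x_0).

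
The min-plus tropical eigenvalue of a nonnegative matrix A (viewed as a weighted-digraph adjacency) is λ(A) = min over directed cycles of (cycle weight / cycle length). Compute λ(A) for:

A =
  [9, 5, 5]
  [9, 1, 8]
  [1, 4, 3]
λ(A) = 1

Enumerate directed cycles and compute their means (weight / length). Sample:
  cycle 0 → 0: weight = 9, length = 1, mean = 9/1 ≈ 9.000
  cycle 1 → 1: weight = 1, length = 1, mean = 1/1 ≈ 1.000
  cycle 2 → 2: weight = 3, length = 1, mean = 3/1 ≈ 3.000
  cycle 0 → 1 → 0: weight = 14, length = 2, mean = 14/2 ≈ 7.000
  cycle 0 → 2 → 0: weight = 6, length = 2, mean = 6/2 ≈ 3.000
  cycle 1 → 0 → 1: weight = 14, length = 2, mean = 14/2 ≈ 7.000
Minimum mean = 1.000, attained e.g. along the cycle 1 → 1 with weight 1 and length 1. So λ(A) = 1/1 = 1.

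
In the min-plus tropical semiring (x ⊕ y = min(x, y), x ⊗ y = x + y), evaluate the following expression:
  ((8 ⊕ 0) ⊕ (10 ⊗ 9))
((8 ⊕ 0) ⊕ (10 ⊗ 9)) = 0

Expand innermost to outermost. Recall ⊕ takes the minimum of its arguments and ⊗ takes their sum. Working out the expression ((8 ⊕ 0) ⊕ (10 ⊗ 9)) gives 0.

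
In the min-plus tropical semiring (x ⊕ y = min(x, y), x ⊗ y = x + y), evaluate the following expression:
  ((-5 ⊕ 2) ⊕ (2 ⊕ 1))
((-5 ⊕ 2) ⊕ (2 ⊕ 1)) = -5

Expand innermost to outermost. Recall ⊕ takes the minimum of its arguments and ⊗ takes their sum. Working out the expression ((-5 ⊕ 2) ⊕ (2 ⊕ 1)) gives -5.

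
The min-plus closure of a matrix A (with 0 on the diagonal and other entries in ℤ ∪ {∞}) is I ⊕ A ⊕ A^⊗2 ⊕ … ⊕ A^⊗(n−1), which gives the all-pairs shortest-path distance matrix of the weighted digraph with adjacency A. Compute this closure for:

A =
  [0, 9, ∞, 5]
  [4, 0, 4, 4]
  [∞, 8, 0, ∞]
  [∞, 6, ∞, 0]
Closure =
  [0, 9, 13, 5]
  [4, 0, 4, 4]
  [12, 8, 0, 12]
  [10, 6, 10, 0]

This is the Floyd-Warshall all-pairs shortest-path computation. For each intermediate vertex k = 0, 1, …, 3, update dist[i][j] ← min(dist[i][j], dist[i][k] + dist[k][j]). The final matrix gives, for each (i, j), the minimum total weight of any directed path from i to j (possibly empty when i = j).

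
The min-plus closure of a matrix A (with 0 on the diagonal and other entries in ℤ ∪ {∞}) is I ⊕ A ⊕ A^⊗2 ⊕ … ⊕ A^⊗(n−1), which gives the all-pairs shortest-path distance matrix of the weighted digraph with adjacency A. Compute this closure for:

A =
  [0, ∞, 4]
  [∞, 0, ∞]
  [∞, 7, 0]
Closure =
  [0, 11, 4]
  [∞, 0, ∞]
  [∞, 7, 0]

This is the Floyd-Warshall all-pairs shortest-path computation. For each intermediate vertex k = 0, 1, …, 2, update dist[i][j] ← min(dist[i][j], dist[i][k] + dist[k][j]). The final matrix gives, for each (i, j), the minimum total weight of any directed path from i to j (possibly empty when i = j).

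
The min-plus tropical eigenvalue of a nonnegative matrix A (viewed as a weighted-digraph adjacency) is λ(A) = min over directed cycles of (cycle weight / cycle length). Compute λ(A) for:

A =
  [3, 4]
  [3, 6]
λ(A) = 3

Enumerate directed cycles and compute their means (weight / length). Sample:
  cycle 0 → 0: weight = 3, length = 1, mean = 3/1 ≈ 3.000
  cycle 1 → 1: weight = 6, length = 1, mean = 6/1 ≈ 6.000
  cycle 0 → 1 → 0: weight = 7, length = 2, mean = 7/2 ≈ 3.500
  cycle 1 → 0 → 1: weight = 7, length = 2, mean = 7/2 ≈ 3.500
Minimum mean = 3.000, attained e.g. along the cycle 0 → 0 with weight 3 and length 1. So λ(A) = 3/1 = 3.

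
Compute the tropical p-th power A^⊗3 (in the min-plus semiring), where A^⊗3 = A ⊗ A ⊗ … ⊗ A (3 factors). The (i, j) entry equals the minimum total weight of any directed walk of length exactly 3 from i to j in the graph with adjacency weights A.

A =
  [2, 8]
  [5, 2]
A^⊗3 =
  [6, 12]
  [9, 6]

Each entry (A^⊗3)_ij equals the minimum over all length-3 walks i = v_0 → v_1 → … → v_3 = j of Σ_t A[v_t][v_{t+1}]. For example, for (i, j) = (0, 1) we minimise over 4 possible intermediate vertex sequences; the minimum is 12, attained along the walk 0 → 0 → 0 → 1.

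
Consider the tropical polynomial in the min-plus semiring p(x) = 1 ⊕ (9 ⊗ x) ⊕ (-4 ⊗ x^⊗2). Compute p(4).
p(4) = 1

A tropical monomial a ⊗ x^⊗i evaluates to a + i · x. Evaluating each term at x = 4:
  Term 0 contributes 1 + 0 · 4 = 1
  Term 1 contributes 9 + 1 · 4 = 13
  Term 2 contributes -4 + 2 · 4 = 4
p(4) = ⊕ of these = min[1, 13, 4] = 1.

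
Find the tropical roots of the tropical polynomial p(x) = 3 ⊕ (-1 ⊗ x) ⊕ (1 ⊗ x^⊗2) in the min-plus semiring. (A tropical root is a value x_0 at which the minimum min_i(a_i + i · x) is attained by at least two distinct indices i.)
Roots: {-2, 4}

Each tropical root is a break point of the lower envelope of the lines y = a_i + i · x (there are 3 lines, with slopes 0, 1, ..., 2). Only the lines that attain the minimum somewhere contribute to roots; other lines are dominated. Here the surviving (envelope) indices are i = 2, i = 1, i = 0.
Intersections between consecutive envelope lines give the roots: for adjacent envelope indices i < j the intersection is x = (a_i − a_j) / (j − i). Reading off the sorted break points: {-2, 4}.
Verification: at each break x_0, at least two indices attain the minimum of min_i(a_i + i · x_0).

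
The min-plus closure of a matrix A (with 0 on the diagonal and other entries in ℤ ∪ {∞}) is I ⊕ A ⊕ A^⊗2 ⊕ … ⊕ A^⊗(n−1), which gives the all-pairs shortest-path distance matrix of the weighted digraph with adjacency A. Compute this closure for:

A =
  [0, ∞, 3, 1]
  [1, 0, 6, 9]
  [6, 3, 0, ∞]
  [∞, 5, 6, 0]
Closure =
  [0, 6, 3, 1]
  [1, 0, 4, 2]
  [4, 3, 0, 5]
  [6, 5, 6, 0]

This is the Floyd-Warshall all-pairs shortest-path computation. For each intermediate vertex k = 0, 1, …, 3, update dist[i][j] ← min(dist[i][j], dist[i][k] + dist[k][j]). The final matrix gives, for each (i, j), the minimum total weight of any directed path from i to j (possibly empty when i = j).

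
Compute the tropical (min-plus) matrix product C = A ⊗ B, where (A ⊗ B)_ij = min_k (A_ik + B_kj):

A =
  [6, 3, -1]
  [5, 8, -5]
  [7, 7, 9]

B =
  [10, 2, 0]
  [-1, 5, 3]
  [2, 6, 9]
A ⊗ B =
  [1, 5, 6]
  [-3, 1, 4]
  [6, 9, 7]

Apply the min-plus product entry-by-entry:
  C[0][0] = min over k of (A[0][0] + B[0][0] = 6 + 10 = 16, A[0][1] + B[1][0] = 3 + -1 = 2, A[0][2] + B[2][0] = -1 + 2 = 1) = 1 (attained at k = 2)
  C[0][1] = min over k of (A[0][0] + B[0][1] = 6 + 2 = 8, A[0][1] + B[1][1] = 3 + 5 = 8, A[0][2] + B[2][1] = -1 + 6 = 5) = 5 (attained at k = 2)
  C[0][2] = min over k of (A[0][0] + B[0][2] = 6 + 0 = 6, A[0][1] + B[1][2] = 3 + 3 = 6, A[0][2] + B[2][2] = -1 + 9 = 8) = 6 (attained at k = 0)
  C[1][0] = min over k of (A[1][0] + B[0][0] = 5 + 10 = 15, A[1][1] + B[1][0] = 8 + -1 = 7, A[1][2] + B[2][0] = -5 + 2 = -3) = -3 (attained at k = 2)
  C[1][1] = min over k of (A[1][0] + B[0][1] = 5 + 2 = 7, A[1][1] + B[1][1] = 8 + 5 = 13, A[1][2] + B[2][1] = -5 + 6 = 1) = 1 (attained at k = 2)
  C[1][2] = min over k of (A[1][0] + B[0][2] = 5 + 0 = 5, A[1][1] + B[1][2] = 8 + 3 = 11, A[1][2] + B[2][2] = -5 + 9 = 4) = 4 (attained at k = 2)
  C[2][0] = min over k of (A[2][0] + B[0][0] = 7 + 10 = 17, A[2][1] + B[1][0] = 7 + -1 = 6, A[2][2] + B[2][0] = 9 + 2 = 11) = 6 (attained at k = 1)
  C[2][1] = min over k of (A[2][0] + B[0][1] = 7 + 2 = 9, A[2][1] + B[1][1] = 7 + 5 = 12, A[2][2] + B[2][1] = 9 + 6 = 15) = 9 (attained at k = 0)
  C[2][2] = min over k of (A[2][0] + B[0][2] = 7 + 0 = 7, A[2][1] + B[1][2] = 7 + 3 = 10, A[2][2] + B[2][2] = 9 + 9 = 18) = 7 (attained at k = 0)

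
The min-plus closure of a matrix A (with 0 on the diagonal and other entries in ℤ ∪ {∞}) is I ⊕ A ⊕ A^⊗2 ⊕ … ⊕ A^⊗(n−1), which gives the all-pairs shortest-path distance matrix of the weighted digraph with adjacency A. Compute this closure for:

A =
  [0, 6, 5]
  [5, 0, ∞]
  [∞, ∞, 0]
Closure =
  [0, 6, 5]
  [5, 0, 10]
  [∞, ∞, 0]

This is the Floyd-Warshall all-pairs shortest-path computation. For each intermediate vertex k = 0, 1, …, 2, update dist[i][j] ← min(dist[i][j], dist[i][k] + dist[k][j]). The final matrix gives, for each (i, j), the minimum total weight of any directed path from i to j (possibly empty when i = j).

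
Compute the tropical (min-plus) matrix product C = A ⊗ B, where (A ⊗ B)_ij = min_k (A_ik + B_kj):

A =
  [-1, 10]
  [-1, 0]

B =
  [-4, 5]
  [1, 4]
A ⊗ B =
  [-5, 4]
  [-5, 4]

Apply the min-plus product entry-by-entry:
  C[0][0] = min over k of (A[0][0] + B[0][0] = -1 + -4 = -5, A[0][1] + B[1][0] = 10 + 1 = 11) = -5 (attained at k = 0)
  C[0][1] = min over k of (A[0][0] + B[0][1] = -1 + 5 = 4, A[0][1] + B[1][1] = 10 + 4 = 14) = 4 (attained at k = 0)
  C[1][0] = min over k of (A[1][0] + B[0][0] = -1 + -4 = -5, A[1][1] + B[1][0] = 0 + 1 = 1) = -5 (attained at k = 0)
  C[1][1] = min over k of (A[1][0] + B[0][1] = -1 + 5 = 4, A[1][1] + B[1][1] = 0 + 4 = 4) = 4 (attained at k = 0)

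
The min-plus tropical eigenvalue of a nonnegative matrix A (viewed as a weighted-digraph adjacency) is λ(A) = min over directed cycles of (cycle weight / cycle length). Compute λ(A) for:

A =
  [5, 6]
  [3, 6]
λ(A) = 9/2

Enumerate directed cycles and compute their means (weight / length). Sample:
  cycle 0 → 0: weight = 5, length = 1, mean = 5/1 ≈ 5.000
  cycle 1 → 1: weight = 6, length = 1, mean = 6/1 ≈ 6.000
  cycle 0 → 1 → 0: weight = 9, length = 2, mean = 9/2 ≈ 4.500
  cycle 1 → 0 → 1: weight = 9, length = 2, mean = 9/2 ≈ 4.500
Minimum mean = 4.500, attained e.g. along the cycle 0 → 1 → 0 with weight 9 and length 2. So λ(A) = 9/2 = 9/2.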